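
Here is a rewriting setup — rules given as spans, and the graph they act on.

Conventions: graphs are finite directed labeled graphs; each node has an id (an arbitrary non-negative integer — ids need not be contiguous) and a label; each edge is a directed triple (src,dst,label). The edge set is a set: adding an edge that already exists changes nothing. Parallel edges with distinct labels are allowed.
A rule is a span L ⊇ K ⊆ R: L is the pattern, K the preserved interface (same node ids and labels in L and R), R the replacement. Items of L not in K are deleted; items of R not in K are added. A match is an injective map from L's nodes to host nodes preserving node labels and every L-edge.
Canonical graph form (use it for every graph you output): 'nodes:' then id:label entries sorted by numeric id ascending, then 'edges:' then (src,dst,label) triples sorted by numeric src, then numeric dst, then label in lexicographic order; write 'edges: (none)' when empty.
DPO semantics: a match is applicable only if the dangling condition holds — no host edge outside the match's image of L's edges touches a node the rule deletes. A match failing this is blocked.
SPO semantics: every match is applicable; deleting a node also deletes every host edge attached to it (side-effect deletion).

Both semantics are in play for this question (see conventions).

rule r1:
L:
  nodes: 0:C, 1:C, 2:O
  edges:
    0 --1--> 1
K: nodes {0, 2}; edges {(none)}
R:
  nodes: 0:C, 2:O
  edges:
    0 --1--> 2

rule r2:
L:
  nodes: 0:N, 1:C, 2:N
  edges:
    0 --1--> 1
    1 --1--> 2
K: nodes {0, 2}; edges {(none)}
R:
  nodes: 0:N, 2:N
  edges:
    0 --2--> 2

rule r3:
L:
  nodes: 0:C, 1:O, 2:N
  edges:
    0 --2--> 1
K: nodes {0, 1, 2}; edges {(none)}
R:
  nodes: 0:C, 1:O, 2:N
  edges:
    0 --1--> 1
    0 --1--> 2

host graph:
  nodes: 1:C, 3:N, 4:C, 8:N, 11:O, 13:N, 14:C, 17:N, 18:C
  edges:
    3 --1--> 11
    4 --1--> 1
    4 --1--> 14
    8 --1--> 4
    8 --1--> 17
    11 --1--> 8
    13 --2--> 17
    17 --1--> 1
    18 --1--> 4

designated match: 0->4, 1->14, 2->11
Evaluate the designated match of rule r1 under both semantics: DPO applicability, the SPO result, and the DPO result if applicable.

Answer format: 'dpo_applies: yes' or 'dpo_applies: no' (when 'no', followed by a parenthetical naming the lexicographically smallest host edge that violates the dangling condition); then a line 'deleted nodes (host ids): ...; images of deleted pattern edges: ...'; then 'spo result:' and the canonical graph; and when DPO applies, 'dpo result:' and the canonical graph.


dpo_applies: yes
deleted nodes (host ids): 14; images of deleted pattern edges: (4,14,1)
spo result:
nodes: 1:C, 3:N, 4:C, 8:N, 11:O, 13:N, 17:N, 18:C
edges: (3,11,1); (4,1,1); (4,11,1); (8,4,1); (8,17,1); (11,8,1); (13,17,2); (17,1,1); (18,4,1)
dpo result:
nodes: 1:C, 3:N, 4:C, 8:N, 11:O, 13:N, 17:N, 18:C
edges: (3,11,1); (4,1,1); (4,11,1); (8,4,1); (8,17,1); (11,8,1); (13,17,2); (17,1,1); (18,4,1)


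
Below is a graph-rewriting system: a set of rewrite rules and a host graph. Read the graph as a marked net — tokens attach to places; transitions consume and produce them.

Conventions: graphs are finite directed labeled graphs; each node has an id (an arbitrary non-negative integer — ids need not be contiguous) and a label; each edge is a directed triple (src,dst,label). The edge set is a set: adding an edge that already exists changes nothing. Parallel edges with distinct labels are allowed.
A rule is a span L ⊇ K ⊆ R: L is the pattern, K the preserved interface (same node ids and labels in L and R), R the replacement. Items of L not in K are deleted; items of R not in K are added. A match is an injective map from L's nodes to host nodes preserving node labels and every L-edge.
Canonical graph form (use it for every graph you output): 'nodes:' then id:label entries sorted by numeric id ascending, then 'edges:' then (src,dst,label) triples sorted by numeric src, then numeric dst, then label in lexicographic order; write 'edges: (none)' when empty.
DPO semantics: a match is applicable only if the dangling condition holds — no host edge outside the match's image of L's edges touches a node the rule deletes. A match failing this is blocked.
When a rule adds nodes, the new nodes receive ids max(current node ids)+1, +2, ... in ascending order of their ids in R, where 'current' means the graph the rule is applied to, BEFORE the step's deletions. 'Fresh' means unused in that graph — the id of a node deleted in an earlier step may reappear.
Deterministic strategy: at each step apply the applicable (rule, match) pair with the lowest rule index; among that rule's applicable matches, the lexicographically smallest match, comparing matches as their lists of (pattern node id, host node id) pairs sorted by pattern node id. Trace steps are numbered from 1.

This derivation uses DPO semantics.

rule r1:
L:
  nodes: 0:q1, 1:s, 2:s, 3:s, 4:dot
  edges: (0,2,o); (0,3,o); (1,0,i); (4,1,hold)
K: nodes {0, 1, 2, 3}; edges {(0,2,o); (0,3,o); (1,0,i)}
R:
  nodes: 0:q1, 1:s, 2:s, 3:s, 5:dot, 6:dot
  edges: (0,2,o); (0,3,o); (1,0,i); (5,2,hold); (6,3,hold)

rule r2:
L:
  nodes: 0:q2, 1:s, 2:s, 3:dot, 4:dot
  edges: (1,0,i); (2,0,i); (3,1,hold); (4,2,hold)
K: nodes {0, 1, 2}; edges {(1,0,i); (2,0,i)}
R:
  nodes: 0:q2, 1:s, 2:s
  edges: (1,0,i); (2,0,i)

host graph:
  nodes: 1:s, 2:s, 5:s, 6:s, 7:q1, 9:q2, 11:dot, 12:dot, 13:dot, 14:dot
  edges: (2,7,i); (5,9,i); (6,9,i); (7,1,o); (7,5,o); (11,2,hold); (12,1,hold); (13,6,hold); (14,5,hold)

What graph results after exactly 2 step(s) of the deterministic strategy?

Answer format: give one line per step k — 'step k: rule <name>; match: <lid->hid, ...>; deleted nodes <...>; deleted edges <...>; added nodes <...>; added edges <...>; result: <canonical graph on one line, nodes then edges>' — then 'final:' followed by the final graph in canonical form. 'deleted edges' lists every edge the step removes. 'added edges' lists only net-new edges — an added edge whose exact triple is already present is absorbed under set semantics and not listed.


step 1: rule r1; match: 0->7, 1->2, 2->1, 3->5, 4->11; deleted nodes 11; deleted edges (11,2,hold); added nodes 15, 16; added edges (15,1,hold); (16,5,hold); result: nodes: 1:s, 2:s, 5:s, 6:s, 7:q1, 9:q2, 12:dot, 13:dot, 14:dot, 15:dot, 16:dot edges: (2,7,i); (5,9,i); (6,9,i); (7,1,o); (7,5,o); (12,1,hold); (13,6,hold); (14,5,hold); (15,1,hold); (16,5,hold)
step 2: rule r2; match: 0->9, 1->5, 2->6, 3->14, 4->13; deleted nodes 13, 14; deleted edges (13,6,hold); (14,5,hold); added nodes (none); added edges (none); result: nodes: 1:s, 2:s, 5:s, 6:s, 7:q1, 9:q2, 12:dot, 15:dot, 16:dot edges: (2,7,i); (5,9,i); (6,9,i); (7,1,o); (7,5,o); (12,1,hold); (15,1,hold); (16,5,hold)
final:
nodes: 1:s, 2:s, 5:s, 6:s, 7:q1, 9:q2, 12:dot, 15:dot, 16:dot
edges: (2,7,i); (5,9,i); (6,9,i); (7,1,o); (7,5,o); (12,1,hold); (15,1,hold); (16,5,hold)


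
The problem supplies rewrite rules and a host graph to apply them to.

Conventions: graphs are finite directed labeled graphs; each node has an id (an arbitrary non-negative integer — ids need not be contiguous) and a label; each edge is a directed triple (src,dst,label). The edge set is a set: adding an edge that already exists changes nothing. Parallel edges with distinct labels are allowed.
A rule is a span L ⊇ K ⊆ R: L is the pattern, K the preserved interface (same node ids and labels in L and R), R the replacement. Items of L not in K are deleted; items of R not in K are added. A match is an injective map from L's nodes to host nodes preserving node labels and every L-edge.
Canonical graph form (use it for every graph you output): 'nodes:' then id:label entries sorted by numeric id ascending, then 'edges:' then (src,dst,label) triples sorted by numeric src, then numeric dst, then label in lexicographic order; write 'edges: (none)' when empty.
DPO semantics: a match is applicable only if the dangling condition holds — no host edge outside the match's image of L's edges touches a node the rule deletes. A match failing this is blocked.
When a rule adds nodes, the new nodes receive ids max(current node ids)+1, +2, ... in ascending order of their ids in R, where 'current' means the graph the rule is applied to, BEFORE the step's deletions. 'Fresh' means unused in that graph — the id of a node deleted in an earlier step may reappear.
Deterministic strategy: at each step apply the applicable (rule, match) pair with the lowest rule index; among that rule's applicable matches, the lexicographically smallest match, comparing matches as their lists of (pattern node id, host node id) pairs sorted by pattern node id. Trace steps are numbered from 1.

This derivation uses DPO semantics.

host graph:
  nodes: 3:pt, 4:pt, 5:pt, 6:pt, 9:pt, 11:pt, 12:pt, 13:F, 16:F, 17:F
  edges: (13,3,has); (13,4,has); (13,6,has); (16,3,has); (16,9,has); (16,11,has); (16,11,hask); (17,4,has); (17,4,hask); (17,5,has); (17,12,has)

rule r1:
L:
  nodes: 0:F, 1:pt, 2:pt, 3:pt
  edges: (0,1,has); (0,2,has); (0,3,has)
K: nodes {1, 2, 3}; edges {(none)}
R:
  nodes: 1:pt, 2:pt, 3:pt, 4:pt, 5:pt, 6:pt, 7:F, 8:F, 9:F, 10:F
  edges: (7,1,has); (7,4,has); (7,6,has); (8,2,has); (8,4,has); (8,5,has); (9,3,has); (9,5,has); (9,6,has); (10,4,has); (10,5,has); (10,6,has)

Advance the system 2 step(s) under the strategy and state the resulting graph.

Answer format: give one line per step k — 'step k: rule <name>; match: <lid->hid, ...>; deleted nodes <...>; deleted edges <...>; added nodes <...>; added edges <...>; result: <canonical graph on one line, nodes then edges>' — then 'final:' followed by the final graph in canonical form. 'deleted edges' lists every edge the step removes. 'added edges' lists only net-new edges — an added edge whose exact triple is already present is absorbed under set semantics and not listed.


step 1: rule r1; match: 0->13, 1->3, 2->4, 3->6; deleted nodes 13; deleted edges (13,3,has); (13,4,has); (13,6,has); added nodes 18, 19, 20, 21, 22, 23, 24; added edges (21,3,has); (21,18,has); (21,20,has); (22,4,has); (22,18,has); (22,19,has); (23,6,has); (23,19,has); (23,20,has); (24,18,has); (24,19,has); (24,20,has); result: nodes: 3:pt, 4:pt, 5:pt, 6:pt, 9:pt, 11:pt, 12:pt, 16:F, 17:F, 18:pt, 19:pt, 20:pt, 21:F, 22:F, 23:F, 24:F edges: (16,3,has); (16,9,has); (16,11,has); (16,11,hask); (17,4,has); (17,4,hask); (17,5,has); (17,12,has); (21,3,has); (21,18,has); (21,20,has); (22,4,has); (22,18,has); (22,19,has); (23,6,has); (23,19,has); (23,20,has); (24,18,has); (24,19,has); (24,20,has)
step 2: rule r1; match: 0->21, 1->3, 2->18, 3->20; deleted nodes 21; deleted edges (21,3,has); (21,18,has); (21,20,has); added nodes 25, 26, 27, 28, 29, 30, 31; added edges (28,3,has); (28,25,has); (28,27,has); (29,18,has); (29,25,has); (29,26,has); (30,20,has); (30,26,has); (30,27,has); (31,25,has); (31,26,has); (31,27,has); result: nodes: 3:pt, 4:pt, 5:pt, 6:pt, 9:pt, 11:pt, 12:pt, 16:F, 17:F, 18:pt, 19:pt, 20:pt, 22:F, 23:F, 24:F, 25:pt, 26:pt, 27:pt, 28:F, 29:F, 30:F, 31:F edges: (16,3,has); (16,9,has); (16,11,has); (16,11,hask); (17,4,has); (17,4,hask); (17,5,has); (17,12,has); (22,4,has); (22,18,has); (22,19,has); (23,6,has); (23,19,has); (23,20,has); (24,18,has); (24,19,has); (24,20,has); (28,3,has); (28,25,has); (28,27,has); (29,18,has); (29,25,has); (29,26,has); (30,20,has); (30,26,has); (30,27,has); (31,25,has); (31,26,has); (31,27,has)
final:
nodes: 3:pt, 4:pt, 5:pt, 6:pt, 9:pt, 11:pt, 12:pt, 16:F, 17:F, 18:pt, 19:pt, 20:pt, 22:F, 23:F, 24:F, 25:pt, 26:pt, 27:pt, 28:F, 29:F, 30:F, 31:F
edges: (16,3,has); (16,9,has); (16,11,has); (16,11,hask); (17,4,has); (17,4,hask); (17,5,has); (17,12,has); (22,4,has); (22,18,has); (22,19,has); (23,6,has); (23,19,has); (23,20,has); (24,18,has); (24,19,has); (24,20,has); (28,3,has); (28,25,has); (28,27,has); (29,18,has); (29,25,has); (29,26,has); (30,20,has); (30,26,has); (30,27,has); (31,25,has); (31,26,has); (31,27,has)


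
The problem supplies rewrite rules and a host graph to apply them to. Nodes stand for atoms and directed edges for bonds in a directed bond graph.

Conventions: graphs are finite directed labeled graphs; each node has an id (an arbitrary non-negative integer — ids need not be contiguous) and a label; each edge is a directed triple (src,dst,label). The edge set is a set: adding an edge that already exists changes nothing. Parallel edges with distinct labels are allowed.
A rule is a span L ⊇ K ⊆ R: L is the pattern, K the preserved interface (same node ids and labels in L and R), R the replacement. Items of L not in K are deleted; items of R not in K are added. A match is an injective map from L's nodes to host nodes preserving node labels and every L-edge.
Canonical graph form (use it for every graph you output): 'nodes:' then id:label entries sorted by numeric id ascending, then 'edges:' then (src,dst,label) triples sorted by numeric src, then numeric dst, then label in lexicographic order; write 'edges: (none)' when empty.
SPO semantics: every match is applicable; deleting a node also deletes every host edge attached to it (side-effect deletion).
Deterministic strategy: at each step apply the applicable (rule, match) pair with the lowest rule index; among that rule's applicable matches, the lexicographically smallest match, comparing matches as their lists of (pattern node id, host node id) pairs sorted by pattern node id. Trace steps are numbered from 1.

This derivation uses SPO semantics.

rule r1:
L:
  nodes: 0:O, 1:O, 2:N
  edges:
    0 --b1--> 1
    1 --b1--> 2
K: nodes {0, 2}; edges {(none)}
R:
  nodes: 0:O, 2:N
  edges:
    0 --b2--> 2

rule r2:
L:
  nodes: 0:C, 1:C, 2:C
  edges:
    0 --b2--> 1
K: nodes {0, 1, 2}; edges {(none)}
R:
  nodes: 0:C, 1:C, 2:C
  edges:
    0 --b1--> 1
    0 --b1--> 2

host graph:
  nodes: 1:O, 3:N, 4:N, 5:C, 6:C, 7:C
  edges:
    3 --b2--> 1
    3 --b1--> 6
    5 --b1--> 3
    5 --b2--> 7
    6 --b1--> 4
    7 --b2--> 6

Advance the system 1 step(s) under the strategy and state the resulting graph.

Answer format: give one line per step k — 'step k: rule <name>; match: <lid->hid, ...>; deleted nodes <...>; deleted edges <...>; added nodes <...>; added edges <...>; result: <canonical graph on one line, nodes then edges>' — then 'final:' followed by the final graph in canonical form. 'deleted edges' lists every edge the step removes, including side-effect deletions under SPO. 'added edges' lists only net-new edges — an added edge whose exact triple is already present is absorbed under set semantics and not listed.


step 1: rule r2; match: 0->5, 1->7, 2->6; deleted nodes (none); deleted edges (5,7,b2); added nodes (none); added edges (5,6,b1); (5,7,b1); result: nodes: 1:O, 3:N, 4:N, 5:C, 6:C, 7:C edges: (3,1,b2); (3,6,b1); (5,3,b1); (5,6,b1); (5,7,b1); (6,4,b1); (7,6,b2)
final:
nodes: 1:O, 3:N, 4:N, 5:C, 6:C, 7:C
edges: (3,1,b2); (3,6,b1); (5,3,b1); (5,6,b1); (5,7,b1); (6,4,b1); (7,6,b2)


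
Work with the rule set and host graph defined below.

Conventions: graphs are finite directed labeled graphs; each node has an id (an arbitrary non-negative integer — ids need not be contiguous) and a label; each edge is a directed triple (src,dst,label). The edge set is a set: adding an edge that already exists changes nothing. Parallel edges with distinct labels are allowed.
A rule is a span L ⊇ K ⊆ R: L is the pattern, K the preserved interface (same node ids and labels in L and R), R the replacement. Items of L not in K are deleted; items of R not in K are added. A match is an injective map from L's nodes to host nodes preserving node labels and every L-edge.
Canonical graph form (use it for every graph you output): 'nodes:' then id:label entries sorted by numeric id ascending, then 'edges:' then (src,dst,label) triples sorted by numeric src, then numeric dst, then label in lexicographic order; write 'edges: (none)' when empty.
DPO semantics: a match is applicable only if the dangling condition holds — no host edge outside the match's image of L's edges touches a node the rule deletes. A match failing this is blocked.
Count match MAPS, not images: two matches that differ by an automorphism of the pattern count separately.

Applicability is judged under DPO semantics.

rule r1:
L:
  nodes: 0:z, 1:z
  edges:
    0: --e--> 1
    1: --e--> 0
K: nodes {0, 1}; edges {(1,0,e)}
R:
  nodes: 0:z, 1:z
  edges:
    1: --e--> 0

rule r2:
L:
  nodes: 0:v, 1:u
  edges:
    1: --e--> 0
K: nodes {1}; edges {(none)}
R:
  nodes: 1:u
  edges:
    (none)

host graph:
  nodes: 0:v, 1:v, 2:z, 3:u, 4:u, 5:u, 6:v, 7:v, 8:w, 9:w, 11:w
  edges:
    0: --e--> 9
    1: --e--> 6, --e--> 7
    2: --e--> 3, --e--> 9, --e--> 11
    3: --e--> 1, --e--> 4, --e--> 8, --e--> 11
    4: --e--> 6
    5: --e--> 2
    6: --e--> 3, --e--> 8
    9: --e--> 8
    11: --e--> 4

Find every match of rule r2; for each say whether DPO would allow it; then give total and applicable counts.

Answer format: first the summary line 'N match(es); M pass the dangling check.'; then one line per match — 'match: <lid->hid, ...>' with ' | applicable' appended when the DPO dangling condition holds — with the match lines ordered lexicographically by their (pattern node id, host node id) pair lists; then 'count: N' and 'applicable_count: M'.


2 match(es); 0 pass the dangling check.
match: 0->1, 1->3
match: 0->6, 1->4
count: 2
applicable_count: 0


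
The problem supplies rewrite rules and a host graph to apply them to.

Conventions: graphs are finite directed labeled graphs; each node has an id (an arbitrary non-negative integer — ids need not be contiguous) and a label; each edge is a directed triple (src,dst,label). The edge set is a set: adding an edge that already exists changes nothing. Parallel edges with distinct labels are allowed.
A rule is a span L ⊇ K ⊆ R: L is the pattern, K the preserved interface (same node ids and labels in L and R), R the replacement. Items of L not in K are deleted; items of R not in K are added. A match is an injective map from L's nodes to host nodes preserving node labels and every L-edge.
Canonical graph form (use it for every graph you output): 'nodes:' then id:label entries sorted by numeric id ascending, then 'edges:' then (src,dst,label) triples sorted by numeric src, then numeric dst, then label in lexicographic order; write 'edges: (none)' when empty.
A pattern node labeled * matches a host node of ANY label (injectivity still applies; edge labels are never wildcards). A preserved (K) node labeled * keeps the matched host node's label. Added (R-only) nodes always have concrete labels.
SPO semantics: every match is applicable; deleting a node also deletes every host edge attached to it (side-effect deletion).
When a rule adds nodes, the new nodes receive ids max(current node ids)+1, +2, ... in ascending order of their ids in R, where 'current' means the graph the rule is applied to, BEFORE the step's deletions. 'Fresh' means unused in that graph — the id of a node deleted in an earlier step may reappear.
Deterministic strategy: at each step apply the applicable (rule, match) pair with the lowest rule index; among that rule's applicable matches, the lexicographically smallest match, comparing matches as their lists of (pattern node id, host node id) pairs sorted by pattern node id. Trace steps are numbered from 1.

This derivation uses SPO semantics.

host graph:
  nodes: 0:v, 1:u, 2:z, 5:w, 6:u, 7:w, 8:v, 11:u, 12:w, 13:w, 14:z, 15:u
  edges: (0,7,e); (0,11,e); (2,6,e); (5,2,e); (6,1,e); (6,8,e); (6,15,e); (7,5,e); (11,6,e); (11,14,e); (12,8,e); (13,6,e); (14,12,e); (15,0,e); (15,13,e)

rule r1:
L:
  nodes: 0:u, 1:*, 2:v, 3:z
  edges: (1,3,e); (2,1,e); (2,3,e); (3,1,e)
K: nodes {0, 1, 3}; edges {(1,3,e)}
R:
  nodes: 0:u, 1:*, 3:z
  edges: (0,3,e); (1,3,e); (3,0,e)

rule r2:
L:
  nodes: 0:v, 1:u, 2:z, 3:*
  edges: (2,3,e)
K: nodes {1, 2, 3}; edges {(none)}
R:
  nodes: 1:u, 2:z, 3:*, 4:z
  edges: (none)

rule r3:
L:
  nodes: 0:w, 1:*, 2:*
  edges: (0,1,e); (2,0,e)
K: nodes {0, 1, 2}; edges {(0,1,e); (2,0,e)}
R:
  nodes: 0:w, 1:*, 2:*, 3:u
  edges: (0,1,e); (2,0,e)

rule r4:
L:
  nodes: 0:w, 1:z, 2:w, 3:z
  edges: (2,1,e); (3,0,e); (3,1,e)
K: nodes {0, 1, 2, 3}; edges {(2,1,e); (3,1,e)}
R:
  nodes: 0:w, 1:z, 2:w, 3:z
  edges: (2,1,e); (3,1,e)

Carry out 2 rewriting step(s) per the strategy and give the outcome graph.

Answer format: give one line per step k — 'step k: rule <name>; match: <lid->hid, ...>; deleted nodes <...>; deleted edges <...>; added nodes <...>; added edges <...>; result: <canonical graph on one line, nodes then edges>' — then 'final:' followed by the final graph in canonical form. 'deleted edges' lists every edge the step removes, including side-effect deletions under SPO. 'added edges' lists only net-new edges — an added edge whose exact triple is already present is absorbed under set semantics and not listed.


step 1: rule r2; match: 0->0, 1->1, 2->2, 3->6; deleted nodes 0; deleted edges (0,7,e); (0,11,e); (2,6,e); (15,0,e); added nodes 16; added edges (none); result: nodes: 1:u, 2:z, 5:w, 6:u, 7:w, 8:v, 11:u, 12:w, 13:w, 14:z, 15:u, 16:z edges: (5,2,e); (6,1,e); (6,8,e); (6,15,e); (7,5,e); (11,6,e); (11,14,e); (12,8,e); (13,6,e); (14,12,e); (15,13,e)
step 2: rule r2; match: 0->8, 1->1, 2->14, 3->12; deleted nodes 8; deleted edges (6,8,e); (12,8,e); (14,12,e); added nodes 17; added edges (none); result: nodes: 1:u, 2:z, 5:w, 6:u, 7:w, 11:u, 12:w, 13:w, 14:z, 15:u, 16:z, 17:z edges: (5,2,e); (6,1,e); (6,15,e); (7,5,e); (11,6,e); (11,14,e); (13,6,e); (15,13,e)
final:
nodes: 1:u, 2:z, 5:w, 6:u, 7:w, 11:u, 12:w, 13:w, 14:z, 15:u, 16:z, 17:z
edges: (5,2,e); (6,1,e); (6,15,e); (7,5,e); (11,6,e); (11,14,e); (13,6,e); (15,13,e)


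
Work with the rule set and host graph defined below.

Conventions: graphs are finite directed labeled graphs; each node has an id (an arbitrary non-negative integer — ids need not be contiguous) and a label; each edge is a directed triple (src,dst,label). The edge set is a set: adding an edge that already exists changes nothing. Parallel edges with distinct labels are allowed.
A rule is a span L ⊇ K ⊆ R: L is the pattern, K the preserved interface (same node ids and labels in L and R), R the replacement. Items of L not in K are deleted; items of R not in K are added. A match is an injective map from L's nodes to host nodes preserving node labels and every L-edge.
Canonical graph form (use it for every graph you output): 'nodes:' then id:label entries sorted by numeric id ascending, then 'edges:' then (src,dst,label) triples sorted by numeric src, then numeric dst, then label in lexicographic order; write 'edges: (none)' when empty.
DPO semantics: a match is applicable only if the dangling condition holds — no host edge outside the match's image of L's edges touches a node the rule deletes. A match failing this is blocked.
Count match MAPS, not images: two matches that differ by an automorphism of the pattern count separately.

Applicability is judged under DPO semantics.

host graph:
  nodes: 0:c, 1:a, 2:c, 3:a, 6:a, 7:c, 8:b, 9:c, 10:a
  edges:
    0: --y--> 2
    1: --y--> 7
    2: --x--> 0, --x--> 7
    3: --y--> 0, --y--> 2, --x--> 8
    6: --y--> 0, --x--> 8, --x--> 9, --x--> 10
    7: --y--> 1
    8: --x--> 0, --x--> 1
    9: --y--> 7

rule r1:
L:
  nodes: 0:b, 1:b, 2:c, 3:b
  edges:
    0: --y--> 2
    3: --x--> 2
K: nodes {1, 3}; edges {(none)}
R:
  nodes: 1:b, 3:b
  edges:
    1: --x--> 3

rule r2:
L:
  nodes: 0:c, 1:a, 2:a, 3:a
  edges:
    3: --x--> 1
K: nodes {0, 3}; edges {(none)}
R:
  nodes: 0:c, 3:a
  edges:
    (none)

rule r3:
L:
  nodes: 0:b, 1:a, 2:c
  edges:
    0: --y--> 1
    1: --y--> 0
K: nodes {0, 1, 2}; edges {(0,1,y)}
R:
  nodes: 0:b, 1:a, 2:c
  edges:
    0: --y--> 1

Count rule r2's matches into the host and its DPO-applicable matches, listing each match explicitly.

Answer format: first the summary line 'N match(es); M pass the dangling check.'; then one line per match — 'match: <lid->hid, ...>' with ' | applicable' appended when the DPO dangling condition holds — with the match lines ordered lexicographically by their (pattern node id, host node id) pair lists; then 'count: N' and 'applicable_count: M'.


8 match(es); 0 pass the dangling check.
match: 0->0, 1->10, 2->1, 3->6
match: 0->0, 1->10, 2->3, 3->6
match: 0->2, 1->10, 2->1, 3->6
match: 0->2, 1->10, 2->3, 3->6
match: 0->7, 1->10, 2->1, 3->6
match: 0->7, 1->10, 2->3, 3->6
match: 0->9, 1->10, 2->1, 3->6
match: 0->9, 1->10, 2->3, 3->6
count: 8
applicable_count: 0


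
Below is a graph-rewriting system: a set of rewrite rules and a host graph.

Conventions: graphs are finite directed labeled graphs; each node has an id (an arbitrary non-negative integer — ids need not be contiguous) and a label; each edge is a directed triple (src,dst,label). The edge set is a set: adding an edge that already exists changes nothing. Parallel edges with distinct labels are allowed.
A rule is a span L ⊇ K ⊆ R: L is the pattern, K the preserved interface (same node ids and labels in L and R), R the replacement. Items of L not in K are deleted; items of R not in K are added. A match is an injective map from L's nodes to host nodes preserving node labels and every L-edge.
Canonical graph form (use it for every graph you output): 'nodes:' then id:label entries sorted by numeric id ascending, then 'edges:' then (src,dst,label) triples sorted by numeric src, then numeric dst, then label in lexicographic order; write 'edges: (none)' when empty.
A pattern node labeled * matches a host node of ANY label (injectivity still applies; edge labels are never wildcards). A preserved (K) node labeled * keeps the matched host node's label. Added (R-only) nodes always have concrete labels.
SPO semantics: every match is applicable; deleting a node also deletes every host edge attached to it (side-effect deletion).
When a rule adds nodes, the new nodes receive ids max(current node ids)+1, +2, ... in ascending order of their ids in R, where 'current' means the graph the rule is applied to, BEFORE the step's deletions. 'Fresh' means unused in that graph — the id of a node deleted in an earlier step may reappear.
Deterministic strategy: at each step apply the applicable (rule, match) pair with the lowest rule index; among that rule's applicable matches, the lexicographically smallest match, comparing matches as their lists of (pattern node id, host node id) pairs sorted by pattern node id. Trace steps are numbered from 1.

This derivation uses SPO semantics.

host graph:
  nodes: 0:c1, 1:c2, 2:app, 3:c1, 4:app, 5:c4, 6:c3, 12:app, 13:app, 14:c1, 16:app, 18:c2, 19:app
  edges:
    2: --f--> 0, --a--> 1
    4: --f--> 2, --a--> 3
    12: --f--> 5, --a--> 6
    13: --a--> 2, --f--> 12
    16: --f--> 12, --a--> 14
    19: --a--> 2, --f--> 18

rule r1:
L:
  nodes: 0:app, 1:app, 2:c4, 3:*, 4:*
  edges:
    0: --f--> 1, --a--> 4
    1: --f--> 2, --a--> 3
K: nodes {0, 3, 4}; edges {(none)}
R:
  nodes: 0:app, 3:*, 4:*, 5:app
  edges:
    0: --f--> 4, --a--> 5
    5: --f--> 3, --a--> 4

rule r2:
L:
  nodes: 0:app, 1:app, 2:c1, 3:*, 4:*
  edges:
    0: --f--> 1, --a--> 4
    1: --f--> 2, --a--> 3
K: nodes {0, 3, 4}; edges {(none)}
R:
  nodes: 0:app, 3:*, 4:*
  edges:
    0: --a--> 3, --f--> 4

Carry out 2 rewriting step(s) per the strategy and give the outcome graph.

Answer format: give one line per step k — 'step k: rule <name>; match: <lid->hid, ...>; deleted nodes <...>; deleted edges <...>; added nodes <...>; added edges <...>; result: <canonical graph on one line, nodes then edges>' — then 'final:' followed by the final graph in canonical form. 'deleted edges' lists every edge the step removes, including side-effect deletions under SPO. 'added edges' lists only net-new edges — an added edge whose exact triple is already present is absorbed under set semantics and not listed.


step 1: rule r1; match: 0->13, 1->12, 2->5, 3->6, 4->2; deleted nodes 5, 12; deleted edges (12,5,f); (12,6,a); (13,2,a); (13,12,f); (16,12,f); added nodes 20; added edges (13,2,f); (13,20,a); (20,2,a); (20,6,f); result: nodes: 0:c1, 1:c2, 2:app, 3:c1, 4:app, 6:c3, 13:app, 14:c1, 16:app, 18:c2, 19:app, 20:app edges: (2,0,f); (2,1,a); (4,2,f); (4,3,a); (13,2,f); (13,20,a); (16,14,a); (19,2,a); (19,18,f); (20,2,a); (20,6,f)
step 2: rule r2; match: 0->4, 1->2, 2->0, 3->1, 4->3; deleted nodes 0, 2; deleted edges (2,0,f); (2,1,a); (4,2,f); (4,3,a); (13,2,f); (19,2,a); (20,2,a); added nodes (none); added edges (4,1,a); (4,3,f); result: nodes: 1:c2, 3:c1, 4:app, 6:c3, 13:app, 14:c1, 16:app, 18:c2, 19:app, 20:app edges: (4,1,a); (4,3,f); (13,20,a); (16,14,a); (19,18,f); (20,6,f)
final:
nodes: 1:c2, 3:c1, 4:app, 6:c3, 13:app, 14:c1, 16:app, 18:c2, 19:app, 20:app
edges: (4,1,a); (4,3,f); (13,20,a); (16,14,a); (19,18,f); (20,6,f)


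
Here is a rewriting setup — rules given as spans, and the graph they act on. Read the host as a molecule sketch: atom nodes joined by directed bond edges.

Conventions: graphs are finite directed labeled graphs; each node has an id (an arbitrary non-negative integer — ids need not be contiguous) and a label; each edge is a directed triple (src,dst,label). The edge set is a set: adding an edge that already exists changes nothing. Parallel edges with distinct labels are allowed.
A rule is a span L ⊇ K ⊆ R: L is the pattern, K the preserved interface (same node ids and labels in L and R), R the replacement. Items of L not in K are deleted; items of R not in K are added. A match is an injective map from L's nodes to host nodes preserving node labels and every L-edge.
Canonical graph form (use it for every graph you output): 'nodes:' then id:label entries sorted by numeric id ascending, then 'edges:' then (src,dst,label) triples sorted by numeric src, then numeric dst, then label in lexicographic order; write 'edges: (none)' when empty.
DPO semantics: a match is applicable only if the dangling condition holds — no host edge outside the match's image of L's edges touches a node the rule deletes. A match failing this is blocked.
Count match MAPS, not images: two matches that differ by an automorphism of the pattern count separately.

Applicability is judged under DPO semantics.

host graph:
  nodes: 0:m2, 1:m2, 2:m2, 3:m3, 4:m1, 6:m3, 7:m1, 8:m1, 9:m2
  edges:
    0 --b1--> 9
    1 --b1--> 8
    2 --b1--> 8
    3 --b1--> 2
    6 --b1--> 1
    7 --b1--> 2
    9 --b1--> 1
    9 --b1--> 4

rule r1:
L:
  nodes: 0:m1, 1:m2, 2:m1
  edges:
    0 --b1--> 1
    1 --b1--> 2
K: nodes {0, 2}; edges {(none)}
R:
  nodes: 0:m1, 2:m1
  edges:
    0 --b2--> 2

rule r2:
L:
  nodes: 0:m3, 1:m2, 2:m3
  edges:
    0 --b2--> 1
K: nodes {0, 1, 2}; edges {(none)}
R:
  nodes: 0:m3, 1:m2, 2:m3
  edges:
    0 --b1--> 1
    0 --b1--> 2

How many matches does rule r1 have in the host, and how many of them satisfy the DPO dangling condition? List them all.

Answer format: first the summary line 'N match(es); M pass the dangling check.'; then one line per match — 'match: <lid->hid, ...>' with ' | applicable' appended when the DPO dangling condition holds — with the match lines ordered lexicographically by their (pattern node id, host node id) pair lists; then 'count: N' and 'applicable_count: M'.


1 match(es); 0 pass the dangling check.
match: 0->7, 1->2, 2->8
count: 1
applicable_count: 0


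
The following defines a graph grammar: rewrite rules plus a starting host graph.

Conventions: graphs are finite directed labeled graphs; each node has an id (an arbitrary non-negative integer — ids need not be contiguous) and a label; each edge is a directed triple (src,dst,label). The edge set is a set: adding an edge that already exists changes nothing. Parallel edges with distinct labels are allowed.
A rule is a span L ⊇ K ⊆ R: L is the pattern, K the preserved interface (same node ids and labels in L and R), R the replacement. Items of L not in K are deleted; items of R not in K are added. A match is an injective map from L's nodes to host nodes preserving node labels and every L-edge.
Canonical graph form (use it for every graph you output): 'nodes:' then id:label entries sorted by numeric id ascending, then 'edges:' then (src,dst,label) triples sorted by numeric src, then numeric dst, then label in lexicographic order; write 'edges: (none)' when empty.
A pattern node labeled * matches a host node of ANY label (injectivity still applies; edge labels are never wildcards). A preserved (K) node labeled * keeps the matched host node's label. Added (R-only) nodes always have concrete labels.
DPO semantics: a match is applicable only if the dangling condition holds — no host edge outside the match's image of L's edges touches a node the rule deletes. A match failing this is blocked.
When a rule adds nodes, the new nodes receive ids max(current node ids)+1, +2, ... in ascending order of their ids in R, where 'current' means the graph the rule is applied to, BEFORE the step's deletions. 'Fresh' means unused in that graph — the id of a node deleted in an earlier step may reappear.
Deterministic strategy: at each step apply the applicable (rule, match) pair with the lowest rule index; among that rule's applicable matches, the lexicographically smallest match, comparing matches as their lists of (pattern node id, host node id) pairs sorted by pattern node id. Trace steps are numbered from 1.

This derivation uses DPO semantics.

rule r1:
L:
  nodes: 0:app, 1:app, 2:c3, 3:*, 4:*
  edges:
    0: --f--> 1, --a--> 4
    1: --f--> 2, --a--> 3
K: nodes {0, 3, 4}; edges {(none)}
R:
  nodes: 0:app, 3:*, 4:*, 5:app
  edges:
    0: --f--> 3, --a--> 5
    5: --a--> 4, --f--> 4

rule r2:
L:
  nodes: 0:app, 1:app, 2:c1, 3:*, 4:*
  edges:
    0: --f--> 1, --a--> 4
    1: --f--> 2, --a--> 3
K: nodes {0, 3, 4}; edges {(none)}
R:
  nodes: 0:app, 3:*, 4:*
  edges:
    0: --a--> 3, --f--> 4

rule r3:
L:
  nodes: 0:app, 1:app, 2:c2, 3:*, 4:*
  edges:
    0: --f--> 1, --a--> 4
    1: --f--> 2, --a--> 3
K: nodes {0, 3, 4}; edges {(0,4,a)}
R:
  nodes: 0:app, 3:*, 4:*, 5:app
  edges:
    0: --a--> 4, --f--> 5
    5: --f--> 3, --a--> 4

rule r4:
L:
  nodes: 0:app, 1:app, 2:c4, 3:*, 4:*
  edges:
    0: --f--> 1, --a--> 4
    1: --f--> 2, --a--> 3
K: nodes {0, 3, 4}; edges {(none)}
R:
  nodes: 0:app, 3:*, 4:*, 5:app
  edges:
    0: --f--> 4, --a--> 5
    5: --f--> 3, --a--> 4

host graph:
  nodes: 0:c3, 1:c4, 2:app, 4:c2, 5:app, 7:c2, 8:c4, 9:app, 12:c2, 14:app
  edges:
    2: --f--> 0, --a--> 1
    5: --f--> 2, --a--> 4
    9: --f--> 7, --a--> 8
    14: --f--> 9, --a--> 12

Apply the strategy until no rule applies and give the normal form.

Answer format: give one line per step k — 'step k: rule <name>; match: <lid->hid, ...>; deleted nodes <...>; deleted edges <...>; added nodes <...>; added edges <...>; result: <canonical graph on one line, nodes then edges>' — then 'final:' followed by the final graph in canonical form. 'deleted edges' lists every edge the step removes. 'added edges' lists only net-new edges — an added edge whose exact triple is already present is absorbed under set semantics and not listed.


step 1: rule r1; match: 0->5, 1->2, 2->0, 3->1, 4->4; deleted nodes 0, 2; deleted edges (2,0,f); (2,1,a); (5,2,f); (5,4,a); added nodes 15; added edges (5,1,f); (5,15,a); (15,4,a); (15,4,f); result: nodes: 1:c4, 4:c2, 5:app, 7:c2, 8:c4, 9:app, 12:c2, 14:app, 15:app edges: (5,1,f); (5,15,a); (9,7,f); (9,8,a); (14,9,f); (14,12,a); (15,4,a); (15,4,f)
step 2: rule r3; match: 0->14, 1->9, 2->7, 3->8, 4->12; deleted nodes 7, 9; deleted edges (9,7,f); (9,8,a); (14,9,f); added nodes 16; added edges (14,16,f); (16,8,f); (16,12,a); result: nodes: 1:c4, 4:c2, 5:app, 8:c4, 12:c2, 14:app, 15:app, 16:app edges: (5,1,f); (5,15,a); (14,12,a); (14,16,f); (15,4,a); (15,4,f); (16,8,f); (16,12,a)
final:
nodes: 1:c4, 4:c2, 5:app, 8:c4, 12:c2, 14:app, 15:app, 16:app
edges: (5,1,f); (5,15,a); (14,12,a); (14,16,f); (15,4,a); (15,4,f); (16,8,f); (16,12,a)


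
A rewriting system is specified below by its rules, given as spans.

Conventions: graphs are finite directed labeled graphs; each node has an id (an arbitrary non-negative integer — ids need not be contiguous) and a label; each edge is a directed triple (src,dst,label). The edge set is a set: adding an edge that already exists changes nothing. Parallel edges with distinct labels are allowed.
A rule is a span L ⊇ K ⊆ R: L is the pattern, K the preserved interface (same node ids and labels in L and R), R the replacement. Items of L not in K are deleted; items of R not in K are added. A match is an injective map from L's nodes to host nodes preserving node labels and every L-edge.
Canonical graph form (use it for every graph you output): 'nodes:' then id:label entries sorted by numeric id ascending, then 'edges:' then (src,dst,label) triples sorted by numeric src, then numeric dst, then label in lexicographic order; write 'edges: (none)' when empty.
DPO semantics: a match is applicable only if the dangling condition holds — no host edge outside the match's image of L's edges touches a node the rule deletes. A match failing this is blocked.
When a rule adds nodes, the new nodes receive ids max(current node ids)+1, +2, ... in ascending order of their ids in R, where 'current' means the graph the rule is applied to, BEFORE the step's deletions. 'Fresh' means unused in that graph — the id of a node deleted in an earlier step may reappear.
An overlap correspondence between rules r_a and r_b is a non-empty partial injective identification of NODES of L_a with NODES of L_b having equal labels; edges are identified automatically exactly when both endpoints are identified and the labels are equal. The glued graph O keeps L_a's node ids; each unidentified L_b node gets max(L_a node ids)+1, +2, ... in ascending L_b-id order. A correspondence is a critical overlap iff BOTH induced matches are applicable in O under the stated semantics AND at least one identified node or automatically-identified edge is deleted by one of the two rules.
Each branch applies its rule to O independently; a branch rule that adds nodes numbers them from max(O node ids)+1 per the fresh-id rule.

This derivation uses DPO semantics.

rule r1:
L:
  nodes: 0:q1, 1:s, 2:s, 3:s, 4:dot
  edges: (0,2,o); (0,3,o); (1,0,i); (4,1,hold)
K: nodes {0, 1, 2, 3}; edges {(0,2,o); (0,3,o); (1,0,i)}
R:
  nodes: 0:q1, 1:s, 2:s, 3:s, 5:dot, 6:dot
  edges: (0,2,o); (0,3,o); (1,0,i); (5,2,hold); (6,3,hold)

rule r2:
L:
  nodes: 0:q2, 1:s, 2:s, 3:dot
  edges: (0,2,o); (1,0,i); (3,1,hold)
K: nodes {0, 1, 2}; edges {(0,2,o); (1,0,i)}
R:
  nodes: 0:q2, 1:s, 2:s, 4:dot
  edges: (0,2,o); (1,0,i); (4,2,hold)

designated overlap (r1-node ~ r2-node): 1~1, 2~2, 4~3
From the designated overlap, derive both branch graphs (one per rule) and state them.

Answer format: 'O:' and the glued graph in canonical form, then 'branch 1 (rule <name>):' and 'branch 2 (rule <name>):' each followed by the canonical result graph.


O:
nodes: 0:q1, 1:s, 2:s, 3:s, 4:dot, 5:q2
edges: (0,2,o); (0,3,o); (1,0,i); (1,5,i); (4,1,hold); (5,2,o)
branch 1 (rule r1):
nodes: 0:q1, 1:s, 2:s, 3:s, 5:q2, 6:dot, 7:dot
edges: (0,2,o); (0,3,o); (1,0,i); (1,5,i); (5,2,o); (6,2,hold); (7,3,hold)
branch 2 (rule r2):
nodes: 0:q1, 1:s, 2:s, 3:s, 5:q2, 6:dot
edges: (0,2,o); (0,3,o); (1,0,i); (1,5,i); (5,2,o); (6,2,hold)


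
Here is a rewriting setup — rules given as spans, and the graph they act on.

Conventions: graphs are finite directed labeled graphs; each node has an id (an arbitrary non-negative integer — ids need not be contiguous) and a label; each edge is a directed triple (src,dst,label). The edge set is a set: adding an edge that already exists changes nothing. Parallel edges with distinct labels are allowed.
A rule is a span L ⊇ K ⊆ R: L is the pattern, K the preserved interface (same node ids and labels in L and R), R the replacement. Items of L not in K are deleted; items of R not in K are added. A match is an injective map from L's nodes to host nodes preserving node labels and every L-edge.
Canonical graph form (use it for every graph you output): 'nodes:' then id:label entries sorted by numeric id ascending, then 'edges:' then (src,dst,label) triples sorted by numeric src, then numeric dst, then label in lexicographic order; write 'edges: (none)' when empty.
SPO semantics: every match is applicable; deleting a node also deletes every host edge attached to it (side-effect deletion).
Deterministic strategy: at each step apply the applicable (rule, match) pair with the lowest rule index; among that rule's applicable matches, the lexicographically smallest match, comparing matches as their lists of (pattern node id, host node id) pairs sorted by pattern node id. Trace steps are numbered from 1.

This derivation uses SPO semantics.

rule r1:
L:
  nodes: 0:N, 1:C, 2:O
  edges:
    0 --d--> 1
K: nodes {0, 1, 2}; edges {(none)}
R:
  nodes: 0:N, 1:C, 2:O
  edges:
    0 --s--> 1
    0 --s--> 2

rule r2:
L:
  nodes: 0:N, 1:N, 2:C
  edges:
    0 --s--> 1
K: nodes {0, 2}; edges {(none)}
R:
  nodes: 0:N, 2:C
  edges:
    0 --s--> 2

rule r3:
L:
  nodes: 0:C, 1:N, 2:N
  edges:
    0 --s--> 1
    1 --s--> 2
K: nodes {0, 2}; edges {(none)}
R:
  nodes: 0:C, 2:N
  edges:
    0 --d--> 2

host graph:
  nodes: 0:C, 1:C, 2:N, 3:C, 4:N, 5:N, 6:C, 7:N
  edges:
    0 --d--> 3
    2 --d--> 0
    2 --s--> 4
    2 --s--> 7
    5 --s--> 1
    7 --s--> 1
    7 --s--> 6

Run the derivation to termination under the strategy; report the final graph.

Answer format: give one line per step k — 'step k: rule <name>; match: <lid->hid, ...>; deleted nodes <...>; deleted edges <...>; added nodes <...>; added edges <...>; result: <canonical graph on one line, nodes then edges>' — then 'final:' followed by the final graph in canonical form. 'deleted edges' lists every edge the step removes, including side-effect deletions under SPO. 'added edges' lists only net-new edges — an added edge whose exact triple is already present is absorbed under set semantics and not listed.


step 1: rule r2; match: 0->2, 1->4, 2->0; deleted nodes 4; deleted edges (2,4,s); added nodes (none); added edges (2,0,s); result: nodes: 0:C, 1:C, 2:N, 3:C, 5:N, 6:C, 7:N edges: (0,3,d); (2,0,d); (2,0,s); (2,7,s); (5,1,s); (7,1,s); (7,6,s)
step 2: rule r2; match: 0->2, 1->7, 2->0; deleted nodes 7; deleted edges (2,7,s); (7,1,s); (7,6,s); added nodes (none); added edges (none); result: nodes: 0:C, 1:C, 2:N, 3:C, 5:N, 6:C edges: (0,3,d); (2,0,d); (2,0,s); (5,1,s)
final:
nodes: 0:C, 1:C, 2:N, 3:C, 5:N, 6:C
edges: (0,3,d); (2,0,d); (2,0,s); (5,1,s)
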